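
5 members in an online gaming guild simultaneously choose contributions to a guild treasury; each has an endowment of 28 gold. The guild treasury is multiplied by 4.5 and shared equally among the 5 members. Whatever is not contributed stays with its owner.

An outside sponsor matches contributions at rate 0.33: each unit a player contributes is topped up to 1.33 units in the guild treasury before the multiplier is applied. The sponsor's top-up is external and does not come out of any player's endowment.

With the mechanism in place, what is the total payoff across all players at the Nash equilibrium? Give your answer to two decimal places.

837.90 gold

Under the mechanism each unit contributed yields 4.5 × 1.33 / 5 = 1.1970 back to its contributor per unit of net cost, which exceeds 1, making full contribution the dominant choice for everyone.
At the Nash equilibrium everyone contributes 28. Group total payoff = 4.5 × 1.33 × 140 = 837.90.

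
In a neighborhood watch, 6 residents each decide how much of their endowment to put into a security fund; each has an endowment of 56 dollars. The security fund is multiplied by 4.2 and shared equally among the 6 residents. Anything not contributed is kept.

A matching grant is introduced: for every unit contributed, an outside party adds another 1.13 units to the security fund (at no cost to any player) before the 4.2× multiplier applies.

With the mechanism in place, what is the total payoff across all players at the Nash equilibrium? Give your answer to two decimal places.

3005.86 dollars

The effective private return per unit is now 4.2 × 2.13 / 6 = 1.4910 > 1, so every player's dominant strategy flips to full contribution.
At the Nash equilibrium everyone contributes 56. Group total payoff = 4.2 × 2.13 × 336 = 3005.86.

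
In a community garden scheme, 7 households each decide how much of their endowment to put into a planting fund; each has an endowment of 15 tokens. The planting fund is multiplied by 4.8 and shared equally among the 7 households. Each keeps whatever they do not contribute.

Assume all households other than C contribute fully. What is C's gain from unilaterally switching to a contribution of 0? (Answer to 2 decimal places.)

4.71 tokens

Switching from a contribution of 15 to 0 lets C keep an extra 15 tokens, but lowers the planting fund by 15, which costs C their own share of that drop: 4.8/7 × 15 = 10.29.
Net gain = 15 − 10.29 = 4.71. The private return per contributed unit (0.6857) is below 1, so free-riding is indeed the best response regardless of what the others do.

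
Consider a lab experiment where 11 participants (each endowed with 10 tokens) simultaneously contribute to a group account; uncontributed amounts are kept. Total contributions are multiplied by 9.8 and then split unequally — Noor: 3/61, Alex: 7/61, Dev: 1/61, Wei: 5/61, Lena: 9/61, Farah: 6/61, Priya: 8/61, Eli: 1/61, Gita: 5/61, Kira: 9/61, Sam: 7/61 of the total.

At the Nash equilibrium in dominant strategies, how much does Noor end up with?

Each unit j contributes comes back to j as 9.8 × (j's share), so j prefers to contribute only if that share exceeds 1/9.8 = 0.1020; otherwise keeping the unit dominates.
Alex, Lena, Priya, Kira and Sam clear that bar, contributing 10 each; the remaining 6 contribute 0. Total contributed: 50.
Noor keeps 10 and receives 9.8 × 50 × 3/61 = 24.10 from the group account, for a payoff of 34.10.

34.10 tokens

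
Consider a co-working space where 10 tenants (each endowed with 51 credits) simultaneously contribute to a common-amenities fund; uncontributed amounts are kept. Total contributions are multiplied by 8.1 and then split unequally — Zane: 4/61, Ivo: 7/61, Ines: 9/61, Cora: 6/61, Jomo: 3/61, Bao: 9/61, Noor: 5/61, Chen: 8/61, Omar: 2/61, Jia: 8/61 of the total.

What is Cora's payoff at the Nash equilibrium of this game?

213.53 credits

A player with share s gets back 8.1·s per unit contributed, so full contribution is dominant for anyone with s > 1/8.1 = 0.1235 and zero contribution is dominant for anyone below.
Ines, Bao, Chen and Jia are above the threshold, contributing 51 each; the remaining 6 contribute 0. Total contributed: 204.
Cora keeps 51 and receives 8.1 × 204 × 6/61 = 162.53 from the common-amenities fund, for a payoff of 213.53.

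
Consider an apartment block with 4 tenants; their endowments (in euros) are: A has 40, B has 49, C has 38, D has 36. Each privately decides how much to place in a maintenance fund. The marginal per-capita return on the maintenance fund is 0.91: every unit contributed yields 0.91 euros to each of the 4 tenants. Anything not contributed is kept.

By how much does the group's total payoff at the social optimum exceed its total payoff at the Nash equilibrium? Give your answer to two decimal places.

430.32 euros

The private return per contributed unit is 0.91 < 1 for everyone, so the Nash equilibrium is zero contribution and the group total is Σ E_j = 40 + 49 + 38 + 36 = 163.
Each contributed unit returns 3.640 to the group, so the social optimum is full contribution by everyone: group total = 3.640 × 163 = 593.32.
Efficiency loss = (3.640 − 1) × 163 = 430.32.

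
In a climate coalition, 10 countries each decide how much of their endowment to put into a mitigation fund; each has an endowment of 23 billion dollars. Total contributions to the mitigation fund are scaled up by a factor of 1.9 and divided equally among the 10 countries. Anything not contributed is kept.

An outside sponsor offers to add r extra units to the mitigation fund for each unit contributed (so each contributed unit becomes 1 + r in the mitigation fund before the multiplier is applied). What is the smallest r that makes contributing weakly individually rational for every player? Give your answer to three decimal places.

4.263

With matching at rate r, one contributed unit becomes (1 + r) in the mitigation fund and returns 1.9 × (1 + r) / 10 to the contributor.
Setting this equal to 1: 1 + r = 10/1.9 = 5.2632.
So the minimum matching rate is r = 5.2632 − 1 = 4.263.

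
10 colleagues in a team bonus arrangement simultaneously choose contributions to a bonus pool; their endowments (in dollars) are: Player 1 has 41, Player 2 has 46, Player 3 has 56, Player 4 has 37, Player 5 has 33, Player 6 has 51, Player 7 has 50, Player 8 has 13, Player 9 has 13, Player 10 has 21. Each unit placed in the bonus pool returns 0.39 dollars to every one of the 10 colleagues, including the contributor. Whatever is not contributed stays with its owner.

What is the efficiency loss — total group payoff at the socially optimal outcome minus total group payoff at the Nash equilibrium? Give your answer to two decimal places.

1046.90 dollars

The private return per contributed unit is 0.39 < 1 for everyone, so the Nash equilibrium is zero contribution and the group total is Σ E_j = 41 + 46 + 56 + 37 + 33 + 51 + 50 + 13 + 13 + 21 = 361.
Each contributed unit returns 3.900 to the group, so the social optimum is full contribution by everyone: group total = 3.900 × 361 = 1407.90.
Efficiency loss = (3.900 − 1) × 361 = 1046.90.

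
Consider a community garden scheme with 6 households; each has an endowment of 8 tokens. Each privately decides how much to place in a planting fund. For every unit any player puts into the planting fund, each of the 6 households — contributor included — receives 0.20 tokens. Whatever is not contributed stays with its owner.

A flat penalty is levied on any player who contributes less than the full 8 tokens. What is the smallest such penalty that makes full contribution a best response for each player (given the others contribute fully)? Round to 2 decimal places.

6.40 tokens

Given the others contribute fully, the best deviation is to contribute 0 (any partial contribution still incurs the fine and gives up units whose private return 0.20 is below 1).
Deviating from 8 to 0 saves 8 tokens but forfeits the deviator's share of the drop in the planting fund: 0.20 × 8 = 1.60.
So the deviation gain is 8 − 1.60 = 6.40, and the fine must be at least 6.40 tokens to wipe it out.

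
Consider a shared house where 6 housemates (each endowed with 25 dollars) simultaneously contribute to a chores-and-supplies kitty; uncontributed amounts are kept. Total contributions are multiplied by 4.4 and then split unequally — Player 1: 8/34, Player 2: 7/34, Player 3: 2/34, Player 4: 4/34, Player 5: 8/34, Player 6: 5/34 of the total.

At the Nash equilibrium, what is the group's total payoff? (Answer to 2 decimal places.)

320.00 dollars

Each unit j contributes comes back to j as 4.4 × (j's share), so j prefers to contribute only if that share exceeds 1/4.4 = 0.2273; otherwise keeping the unit dominates.
Player 1 and Player 5 clear that bar, contributing 25 each; the remaining 4 contribute 0. Total contributed: 50.
The chores-and-supplies kitty pays out 4.4 × 50 = 220.00 in total (split across the unequal shares, but the aggregate is all that matters for the group sum).
The 4 free-riders keep 25 each, adding 100. Group total = 100 + 220.00 = 320.00.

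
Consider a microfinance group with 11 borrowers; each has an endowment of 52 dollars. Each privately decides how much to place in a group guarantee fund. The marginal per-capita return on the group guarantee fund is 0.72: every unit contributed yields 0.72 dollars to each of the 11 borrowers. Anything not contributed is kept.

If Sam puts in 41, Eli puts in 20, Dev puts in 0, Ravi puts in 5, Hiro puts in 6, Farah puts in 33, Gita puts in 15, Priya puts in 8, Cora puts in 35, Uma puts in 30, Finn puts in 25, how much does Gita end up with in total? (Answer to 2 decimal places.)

193.96 dollars

Total contributed: 41 + 20 + 0 + 5 + 6 + 33 + 15 + 8 + 35 + 30 + 25 = 218.
Each receives 0.72 × 218 = 156.96 from the group guarantee fund.
Gita keeps 52 − 15 = 37, so Gita's payoff is 37 + 156.96 = 193.96.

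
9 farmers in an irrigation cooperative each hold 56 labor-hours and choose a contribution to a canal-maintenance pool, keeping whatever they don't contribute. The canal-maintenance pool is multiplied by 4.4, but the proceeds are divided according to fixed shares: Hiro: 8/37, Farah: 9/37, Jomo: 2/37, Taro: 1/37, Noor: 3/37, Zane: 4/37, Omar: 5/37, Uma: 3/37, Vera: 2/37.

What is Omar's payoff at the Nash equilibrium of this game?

89.30 labor-hours

For player j, contributing a unit is worthwhile iff 4.4 × (j's share) ≥ 1, i.e. iff j's share is at least 0.2273.
The only share above 0.2273 is Farah's 9/37, contributing 56; the remaining 8 contribute 0. Total contributed: 56.
Omar keeps 56 and receives 4.4 × 56 × 5/37 = 33.30 from the canal-maintenance pool, for a payoff of 89.30.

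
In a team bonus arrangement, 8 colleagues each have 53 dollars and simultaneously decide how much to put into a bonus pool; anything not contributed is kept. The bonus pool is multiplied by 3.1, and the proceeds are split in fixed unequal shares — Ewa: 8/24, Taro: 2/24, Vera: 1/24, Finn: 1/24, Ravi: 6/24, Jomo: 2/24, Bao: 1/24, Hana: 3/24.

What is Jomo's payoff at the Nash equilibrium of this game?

Each unit j contributes comes back to j as 3.1 × (j's share), so j prefers to contribute only if that share exceeds 1/3.1 = 0.3226; otherwise keeping the unit dominates.
Only Ewa (8/24) clears that bar, contributing 53; the remaining 7 contribute 0. Total contributed: 53.
Jomo keeps 53 and receives 3.1 × 53 × 2/24 = 13.69 from the bonus pool, for a payoff of 66.69.

66.69 dollars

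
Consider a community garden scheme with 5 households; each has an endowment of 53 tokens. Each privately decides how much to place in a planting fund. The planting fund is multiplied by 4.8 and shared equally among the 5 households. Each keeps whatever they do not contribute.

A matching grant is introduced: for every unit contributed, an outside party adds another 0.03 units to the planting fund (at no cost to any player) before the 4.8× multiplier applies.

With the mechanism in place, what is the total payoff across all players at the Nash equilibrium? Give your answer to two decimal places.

The effective private return is 4.8 × 1.03 / 5 = 0.9888, which is still under 1, so the mechanism doesn't change anyone's dominant strategy: zero contribution.
At the Nash equilibrium no one contributes; group total payoff = 5 × 53 = 265.

265.00 tokens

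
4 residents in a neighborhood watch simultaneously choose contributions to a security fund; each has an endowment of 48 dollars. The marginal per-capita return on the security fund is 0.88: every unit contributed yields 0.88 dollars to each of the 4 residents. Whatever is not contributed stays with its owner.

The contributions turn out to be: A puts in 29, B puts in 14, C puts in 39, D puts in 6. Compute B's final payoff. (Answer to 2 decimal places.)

Total contributed: 29 + 14 + 39 + 6 = 88.
Each receives 0.88 × 88 = 77.44 from the security fund.
B keeps 48 − 14 = 34, so B's payoff is 34 + 77.44 = 111.44.

111.44 dollars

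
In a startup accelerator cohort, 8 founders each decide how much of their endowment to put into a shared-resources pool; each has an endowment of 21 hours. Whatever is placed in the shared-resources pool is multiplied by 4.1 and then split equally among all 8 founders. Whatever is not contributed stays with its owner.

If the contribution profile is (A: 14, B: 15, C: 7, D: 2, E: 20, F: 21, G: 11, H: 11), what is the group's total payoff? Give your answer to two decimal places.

481.10 hours

Total contributed: 14 + 15 + 7 + 2 + 20 + 21 + 11 + 11 = 101; total kept: 8 × 21 − 101 = 67.
The shared-resources pool pays out 4.1 × 101 = 414.10 in aggregate.
Group total = 67 + 414.10 = 481.10.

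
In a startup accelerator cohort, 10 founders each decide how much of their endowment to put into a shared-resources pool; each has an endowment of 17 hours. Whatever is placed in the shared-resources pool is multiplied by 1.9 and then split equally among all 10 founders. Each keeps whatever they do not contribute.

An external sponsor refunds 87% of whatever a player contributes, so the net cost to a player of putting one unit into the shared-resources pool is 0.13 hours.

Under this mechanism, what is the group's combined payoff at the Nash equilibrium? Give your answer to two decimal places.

With the mechanism, a contributed unit returns (1.9/10) / 0.13 = 1.4615 per unit of net cost to the contributor — now above 1 — so contributing fully is weakly dominant for every player.
So the Nash equilibrium is full contribution by all 10; the group earns 10 × (17 × 0.87 + 1.9 × 17) = 470.90.

470.90 hours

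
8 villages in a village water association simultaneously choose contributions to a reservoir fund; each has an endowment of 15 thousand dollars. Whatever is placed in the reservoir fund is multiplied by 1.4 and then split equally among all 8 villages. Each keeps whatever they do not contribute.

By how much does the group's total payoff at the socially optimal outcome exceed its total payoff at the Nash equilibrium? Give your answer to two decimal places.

48.00 thousand dollars

Each contributed unit returns 1.4/8 = 0.1750 to its contributor — below 1 — so contributing 0 is dominant for every player. At the Nash equilibrium everyone keeps their 15, and the group total is 8 × 15 = 120.
Each contributed unit returns 1.400 to the group as a whole (0.1750 to each of 8 players), which exceeds 1, so the social optimum is full contribution: group total = 1.400 × 120 = 168.00.
Efficiency loss = 168.00 − 120 = 48.00.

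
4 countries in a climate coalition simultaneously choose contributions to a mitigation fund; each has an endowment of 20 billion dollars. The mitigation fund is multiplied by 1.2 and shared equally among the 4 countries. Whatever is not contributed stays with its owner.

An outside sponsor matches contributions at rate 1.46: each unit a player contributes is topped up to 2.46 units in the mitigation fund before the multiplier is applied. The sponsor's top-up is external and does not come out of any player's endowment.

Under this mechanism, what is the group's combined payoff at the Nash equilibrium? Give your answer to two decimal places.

With the mechanism, a contributed unit returns 1.2 × 2.46 / 4 = 0.7380 per unit of net cost — still below 1 — so contributing 0 remains dominant for every player.
At the Nash equilibrium no one contributes; group total payoff = 4 × 20 = 80.

80.00 billion dollars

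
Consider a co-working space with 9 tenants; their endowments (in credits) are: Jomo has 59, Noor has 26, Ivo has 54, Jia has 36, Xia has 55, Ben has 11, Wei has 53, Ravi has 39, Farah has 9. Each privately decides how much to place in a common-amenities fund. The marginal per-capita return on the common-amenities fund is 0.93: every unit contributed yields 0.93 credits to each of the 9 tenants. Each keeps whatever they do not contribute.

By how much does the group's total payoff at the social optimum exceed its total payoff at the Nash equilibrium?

The private return per contributed unit is 0.93 < 1 for everyone, so the Nash equilibrium is zero contribution and the group total is Σ E_j = 59 + 26 + 54 + 36 + 55 + 11 + 53 + 39 + 9 = 342.
Each contributed unit returns 8.370 to the group, so the social optimum is full contribution by everyone: group total = 8.370 × 342 = 2862.54.
Efficiency loss = (8.370 − 1) × 342 = 2520.54.

2520.54 credits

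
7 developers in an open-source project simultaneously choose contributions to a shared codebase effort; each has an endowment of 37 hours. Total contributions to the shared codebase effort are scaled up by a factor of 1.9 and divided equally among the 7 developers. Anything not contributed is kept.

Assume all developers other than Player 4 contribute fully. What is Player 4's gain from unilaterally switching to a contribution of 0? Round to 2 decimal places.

26.96 hours

Switching from a contribution of 37 to 0 lets Player 4 keep an extra 37 hours, but lowers the shared codebase effort by 37, which costs Player 4 their own share of that drop: 1.9/7 × 37 = 10.04.
Net gain = 37 − 10.04 = 26.96. The private return per contributed unit (0.2714) is below 1, so free-riding is indeed the best response regardless of what the others do.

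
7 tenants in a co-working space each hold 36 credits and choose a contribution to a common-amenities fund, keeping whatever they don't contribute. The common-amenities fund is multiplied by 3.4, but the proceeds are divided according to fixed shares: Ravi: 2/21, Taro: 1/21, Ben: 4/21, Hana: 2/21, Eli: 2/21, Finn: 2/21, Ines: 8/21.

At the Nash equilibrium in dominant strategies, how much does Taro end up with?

41.83 credits

A player with share s gets back 3.4·s per unit contributed, so full contribution is dominant for anyone with s > 1/3.4 = 0.2941 and zero contribution is dominant for anyone below.
Ines alone (share 8/21) is above the threshold, contributing 36; the remaining 6 contribute 0. Total contributed: 36.
Taro keeps 36 and receives 3.4 × 36 × 1/21 = 5.83 from the common-amenities fund, for a payoff of 41.83.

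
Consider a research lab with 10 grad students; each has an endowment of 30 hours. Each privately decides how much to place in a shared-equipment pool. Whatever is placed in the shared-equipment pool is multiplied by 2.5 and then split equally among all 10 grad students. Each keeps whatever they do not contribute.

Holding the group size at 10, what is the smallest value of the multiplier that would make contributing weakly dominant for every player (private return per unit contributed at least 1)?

10

A contributed unit returns (multiplier)/10 to its contributor.
This reaches 1 exactly when the multiplier is 10.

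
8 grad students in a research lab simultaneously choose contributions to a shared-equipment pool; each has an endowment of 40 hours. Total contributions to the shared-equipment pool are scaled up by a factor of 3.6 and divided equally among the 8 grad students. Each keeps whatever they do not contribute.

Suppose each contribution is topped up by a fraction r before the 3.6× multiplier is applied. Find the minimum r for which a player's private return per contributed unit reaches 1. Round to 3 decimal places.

With matching at rate r, one contributed unit becomes (1 + r) in the shared-equipment pool and returns 3.6 × (1 + r) / 8 to the contributor.
Setting this equal to 1: 1 + r = 8/3.6 = 2.2222.
So the minimum matching rate is r = 2.2222 − 1 = 1.222.

1.222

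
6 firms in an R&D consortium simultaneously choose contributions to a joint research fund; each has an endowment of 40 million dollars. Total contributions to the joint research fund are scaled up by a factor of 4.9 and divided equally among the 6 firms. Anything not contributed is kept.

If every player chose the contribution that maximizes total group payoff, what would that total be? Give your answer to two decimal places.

Each contributed unit returns 4.900 to the group as a whole (0.8167 to each of 6 players), which exceeds 1, so the social optimum is full contribution: group total = 4.900 × 240 = 1176.00.

1176.00 million dollars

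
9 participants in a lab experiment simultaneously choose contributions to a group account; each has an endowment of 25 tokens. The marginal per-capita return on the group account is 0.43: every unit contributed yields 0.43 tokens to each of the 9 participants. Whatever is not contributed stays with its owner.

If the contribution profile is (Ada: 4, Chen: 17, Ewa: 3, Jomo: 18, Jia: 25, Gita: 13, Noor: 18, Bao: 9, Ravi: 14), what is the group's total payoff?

Total contributed: 4 + 17 + 3 + 18 + 25 + 13 + 18 + 9 + 14 = 121; total kept: 9 × 25 − 121 = 104.
The group account pays out 0.43 × 9 × 121 = 468.27 in aggregate.
Group total = 104 + 468.27 = 572.27.

572.27 tokens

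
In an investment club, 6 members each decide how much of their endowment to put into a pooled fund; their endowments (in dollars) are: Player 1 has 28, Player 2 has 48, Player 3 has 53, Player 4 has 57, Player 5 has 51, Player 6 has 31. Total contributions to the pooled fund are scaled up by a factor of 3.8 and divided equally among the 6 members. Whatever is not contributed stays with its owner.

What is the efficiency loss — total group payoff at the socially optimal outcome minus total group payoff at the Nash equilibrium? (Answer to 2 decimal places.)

750.40 dollars

The private return per contributed unit is 3.8/6 = 0.6333 < 1 for every player regardless of endowment, so the Nash equilibrium is zero contribution and the group total is Σ E_j = 28 + 48 + 53 + 57 + 51 + 31 = 268.
Each contributed unit returns 3.800 to the group, so the social optimum is full contribution by everyone: group total = 3.800 × 268 = 1018.40.
Efficiency loss = (3.800 − 1) × 268 = 750.40.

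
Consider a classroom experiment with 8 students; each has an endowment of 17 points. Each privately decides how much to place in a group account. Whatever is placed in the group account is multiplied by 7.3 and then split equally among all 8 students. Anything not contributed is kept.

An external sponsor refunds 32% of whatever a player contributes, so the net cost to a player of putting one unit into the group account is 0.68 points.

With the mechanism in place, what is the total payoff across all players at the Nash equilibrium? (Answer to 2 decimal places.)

1036.32 points

The effective private return per unit is now (7.3/8) / 0.68 = 1.3419 > 1, so every player's dominant strategy flips to full contribution.
At the Nash equilibrium everyone contributes 17. Group total payoff = 8 × (17 × 0.32 + 7.3 × 17) = 1036.32.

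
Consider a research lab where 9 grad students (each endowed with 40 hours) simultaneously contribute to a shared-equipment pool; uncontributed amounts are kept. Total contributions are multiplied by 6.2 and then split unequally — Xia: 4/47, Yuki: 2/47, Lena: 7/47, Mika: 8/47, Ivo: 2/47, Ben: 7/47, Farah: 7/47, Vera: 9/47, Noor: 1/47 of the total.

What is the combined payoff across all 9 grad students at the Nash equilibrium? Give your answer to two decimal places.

776.00 hours

For player j, contributing a unit is worthwhile iff 6.2 × (j's share) ≥ 1, i.e. iff j's share is at least 0.1613.
Mika and Vera are above the threshold, contributing 40 each; the remaining 7 contribute 0. Total contributed: 80.
The shared-equipment pool pays out 6.2 × 80 = 496.00 in total (split across the unequal shares, but the aggregate is all that matters for the group sum).
The 7 free-riders keep 40 each, adding 280. Group total = 280 + 496.00 = 776.00.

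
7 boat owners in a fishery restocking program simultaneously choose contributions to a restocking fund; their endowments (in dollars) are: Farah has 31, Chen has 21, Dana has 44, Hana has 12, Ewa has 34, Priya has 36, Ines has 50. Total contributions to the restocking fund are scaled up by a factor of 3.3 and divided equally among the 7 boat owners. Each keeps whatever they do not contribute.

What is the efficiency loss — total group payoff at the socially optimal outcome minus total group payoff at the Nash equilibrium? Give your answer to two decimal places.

The private return per contributed unit is 3.3/7 = 0.4714 < 1 for every player regardless of endowment, so the Nash equilibrium is zero contribution and the group total is Σ E_j = 31 + 21 + 44 + 12 + 34 + 36 + 50 = 228.
Each contributed unit returns 3.300 to the group, so the social optimum is full contribution by everyone: group total = 3.300 × 228 = 752.40.
Efficiency loss = (3.300 − 1) × 228 = 524.40.

524.40 dollars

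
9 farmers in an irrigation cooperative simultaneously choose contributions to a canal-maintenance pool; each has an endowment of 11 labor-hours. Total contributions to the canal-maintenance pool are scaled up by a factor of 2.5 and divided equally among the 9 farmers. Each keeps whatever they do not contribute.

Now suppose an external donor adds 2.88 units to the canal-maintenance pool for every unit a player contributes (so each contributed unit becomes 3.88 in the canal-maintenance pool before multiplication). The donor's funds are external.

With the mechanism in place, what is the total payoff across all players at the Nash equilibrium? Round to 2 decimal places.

Under the mechanism each unit contributed yields 2.5 × 3.88 / 9 = 1.0778 back to its contributor per unit of net cost, which exceeds 1, making full contribution the dominant choice for everyone.
At the Nash equilibrium everyone contributes 11. Group total payoff = 2.5 × 3.88 × 99 = 960.30.

960.30 labor-hours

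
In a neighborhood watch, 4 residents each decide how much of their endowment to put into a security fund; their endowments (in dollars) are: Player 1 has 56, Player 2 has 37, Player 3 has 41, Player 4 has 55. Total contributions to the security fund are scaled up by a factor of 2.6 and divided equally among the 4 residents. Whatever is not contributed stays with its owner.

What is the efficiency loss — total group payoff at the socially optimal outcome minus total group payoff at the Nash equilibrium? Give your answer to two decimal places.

The private return per contributed unit is 2.6/4 = 0.6500 < 1 for every player regardless of endowment, so the Nash equilibrium is zero contribution and the group total is Σ E_j = 56 + 37 + 41 + 55 = 189.
Each contributed unit returns 2.600 to the group, so the social optimum is full contribution by everyone: group total = 2.600 × 189 = 491.40.
Efficiency loss = (2.600 − 1) × 189 = 302.40.

302.40 dollars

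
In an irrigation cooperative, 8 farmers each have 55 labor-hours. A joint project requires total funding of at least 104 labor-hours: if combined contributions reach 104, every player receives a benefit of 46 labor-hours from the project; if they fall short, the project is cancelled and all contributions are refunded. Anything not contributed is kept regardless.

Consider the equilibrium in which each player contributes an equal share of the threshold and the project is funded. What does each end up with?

88 labor-hours

Equal share of the threshold: 104/8 = 13.
At this profile no one gains by cutting their contribution: any cut drops the total below 104, the project is cancelled, contributions are refunded, and the deviator ends with 55, which is less than 55 − 13 + 46 = 88. Contributing more than 13 just wastes the excess. So contributing exactly 13 is a best response.
Each player's payoff: 55 − 13 + 46 = 88.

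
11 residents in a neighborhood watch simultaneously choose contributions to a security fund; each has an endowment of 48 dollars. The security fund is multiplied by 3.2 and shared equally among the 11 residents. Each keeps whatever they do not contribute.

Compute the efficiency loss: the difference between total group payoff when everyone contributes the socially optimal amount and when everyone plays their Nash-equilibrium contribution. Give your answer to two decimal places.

1161.60 dollars

Each contributed unit returns 3.2/11 = 0.2909 to its contributor — below 1 — so contributing 0 is dominant for every player. At the Nash equilibrium everyone keeps their 48, and the group total is 11 × 48 = 528.
Each contributed unit returns 3.200 to the group as a whole (0.2909 to each of 11 players), which exceeds 1, so the social optimum is full contribution: group total = 3.200 × 528 = 1689.60.
Efficiency loss = 1689.60 − 528 = 1161.60.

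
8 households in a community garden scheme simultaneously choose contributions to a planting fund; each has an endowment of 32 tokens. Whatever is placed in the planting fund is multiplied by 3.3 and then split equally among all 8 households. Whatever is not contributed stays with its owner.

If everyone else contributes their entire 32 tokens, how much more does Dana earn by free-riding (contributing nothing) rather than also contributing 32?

Switching from a contribution of 32 to 0 lets Dana keep an extra 32 tokens, but lowers the planting fund by 32, which costs Dana their own share of that drop: 3.3/8 × 32 = 13.20.
Net gain = 32 − 13.20 = 18.80. The private return per contributed unit (0.4125) is below 1, so free-riding is indeed the best response regardless of what the others do.

18.80 tokens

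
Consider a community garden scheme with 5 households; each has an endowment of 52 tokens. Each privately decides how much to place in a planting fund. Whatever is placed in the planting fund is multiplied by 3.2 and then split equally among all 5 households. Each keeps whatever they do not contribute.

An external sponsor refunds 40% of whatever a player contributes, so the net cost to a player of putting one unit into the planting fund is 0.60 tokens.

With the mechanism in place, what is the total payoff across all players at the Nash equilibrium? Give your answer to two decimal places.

936.00 tokens

The effective private return per unit is now (3.2/5) / 0.60 = 1.0667 > 1, so every player's dominant strategy flips to full contribution.
At the Nash equilibrium everyone contributes 52. Group total payoff = 5 × (52 × 0.40 + 3.2 × 52) = 936.00.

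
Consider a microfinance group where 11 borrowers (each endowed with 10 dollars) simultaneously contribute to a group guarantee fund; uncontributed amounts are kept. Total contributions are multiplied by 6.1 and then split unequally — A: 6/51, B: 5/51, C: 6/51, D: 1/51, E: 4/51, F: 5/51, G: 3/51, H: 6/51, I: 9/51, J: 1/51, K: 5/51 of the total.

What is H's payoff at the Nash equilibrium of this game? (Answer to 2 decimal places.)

17.18 dollars

Each unit j contributes comes back to j as 6.1 × (j's share), so j prefers to contribute only if that share exceeds 1/6.1 = 0.1639; otherwise keeping the unit dominates.
The only share above 0.1639 is I's 9/51, contributing 10; the remaining 10 contribute 0. Total contributed: 10.
H keeps 10 and receives 6.1 × 10 × 6/51 = 7.18 from the group guarantee fund, for a payoff of 17.18.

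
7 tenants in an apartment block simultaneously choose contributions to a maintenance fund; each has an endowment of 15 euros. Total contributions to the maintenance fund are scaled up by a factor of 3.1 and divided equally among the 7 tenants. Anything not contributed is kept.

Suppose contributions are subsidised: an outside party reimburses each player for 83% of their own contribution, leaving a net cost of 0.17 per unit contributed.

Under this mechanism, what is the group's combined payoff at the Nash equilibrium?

412.65 euros

With the mechanism, a contributed unit returns (3.1/7) / 0.17 = 2.6050 per unit of net cost to the contributor — now above 1 — so contributing fully is weakly dominant for every player.
So the Nash equilibrium is full contribution by all 7; the group earns 7 × (15 × 0.83 + 3.1 × 15) = 412.65.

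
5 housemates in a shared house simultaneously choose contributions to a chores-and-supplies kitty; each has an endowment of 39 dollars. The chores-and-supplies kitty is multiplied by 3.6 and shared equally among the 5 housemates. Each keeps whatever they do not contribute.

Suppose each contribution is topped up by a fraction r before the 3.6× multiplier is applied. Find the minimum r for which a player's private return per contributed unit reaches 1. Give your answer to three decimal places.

With matching at rate r, one contributed unit becomes (1 + r) in the chores-and-supplies kitty and returns 3.6 × (1 + r) / 5 to the contributor.
Setting this equal to 1: 1 + r = 5/3.6 = 1.3889.
So the minimum matching rate is r = 1.3889 − 1 = 0.389.

0.389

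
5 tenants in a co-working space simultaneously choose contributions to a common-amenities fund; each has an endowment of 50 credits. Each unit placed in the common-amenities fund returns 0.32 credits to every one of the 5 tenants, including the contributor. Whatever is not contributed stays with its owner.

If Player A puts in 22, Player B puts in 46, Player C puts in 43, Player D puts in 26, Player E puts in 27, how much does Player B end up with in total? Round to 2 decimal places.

Total contributed: 22 + 46 + 43 + 26 + 27 = 164.
Each receives 0.32 × 164 = 52.48 from the common-amenities fund.
Player B keeps 50 − 46 = 4, so Player B's payoff is 4 + 52.48 = 56.48.

56.48 credits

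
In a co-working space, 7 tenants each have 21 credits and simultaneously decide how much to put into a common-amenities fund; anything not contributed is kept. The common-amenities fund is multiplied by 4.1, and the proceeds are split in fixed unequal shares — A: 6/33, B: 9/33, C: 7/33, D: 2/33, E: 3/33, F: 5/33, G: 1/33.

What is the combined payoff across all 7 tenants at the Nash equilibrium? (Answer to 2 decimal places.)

212.10 credits

Each unit j contributes comes back to j as 4.1 × (j's share), so j prefers to contribute only if that share exceeds 1/4.1 = 0.2439; otherwise keeping the unit dominates.
The only share above 0.2439 is B's 9/33, contributing 21; the remaining 6 contribute 0. Total contributed: 21.
The common-amenities fund pays out 4.1 × 21 = 86.10 in total (split across the unequal shares, but the aggregate is all that matters for the group sum).
The 6 free-riders keep 21 each, adding 126. Group total = 126 + 86.10 = 212.10.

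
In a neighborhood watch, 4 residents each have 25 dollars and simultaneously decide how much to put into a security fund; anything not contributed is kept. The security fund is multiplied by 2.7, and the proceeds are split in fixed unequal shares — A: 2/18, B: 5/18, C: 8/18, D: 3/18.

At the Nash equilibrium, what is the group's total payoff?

142.50 dollars

Each unit j contributes comes back to j as 2.7 × (j's share), so j prefers to contribute only if that share exceeds 1/2.7 = 0.3704; otherwise keeping the unit dominates.
The only share above 0.3704 is C's 8/18, contributing 25; the remaining 3 contribute 0. Total contributed: 25.
The security fund pays out 2.7 × 25 = 67.50 in total (split across the unequal shares, but the aggregate is all that matters for the group sum).
The 3 free-riders keep 25 each, adding 75. Group total = 75 + 67.50 = 142.50.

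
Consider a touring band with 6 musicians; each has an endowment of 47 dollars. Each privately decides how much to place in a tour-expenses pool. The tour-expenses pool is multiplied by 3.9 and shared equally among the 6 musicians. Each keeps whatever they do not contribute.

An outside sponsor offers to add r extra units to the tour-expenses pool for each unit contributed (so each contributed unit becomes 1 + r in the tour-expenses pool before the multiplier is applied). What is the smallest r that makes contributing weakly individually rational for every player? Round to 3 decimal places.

With matching at rate r, one contributed unit becomes (1 + r) in the tour-expenses pool and returns 3.9 × (1 + r) / 6 to the contributor.
Setting this equal to 1: 1 + r = 6/3.9 = 1.5385.
So the minimum matching rate is r = 1.5385 − 1 = 0.538.

0.538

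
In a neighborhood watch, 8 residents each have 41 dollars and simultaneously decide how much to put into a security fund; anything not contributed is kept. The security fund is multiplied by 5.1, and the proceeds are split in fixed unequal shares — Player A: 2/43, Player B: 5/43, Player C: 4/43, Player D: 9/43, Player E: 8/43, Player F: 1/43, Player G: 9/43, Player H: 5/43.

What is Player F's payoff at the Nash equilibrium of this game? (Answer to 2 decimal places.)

Each unit j contributes comes back to j as 5.1 × (j's share), so j prefers to contribute only if that share exceeds 1/5.1 = 0.1961; otherwise keeping the unit dominates.
Player D and Player G clear that bar, contributing 41 each; the remaining 6 contribute 0. Total contributed: 82.
Player F keeps 41 and receives 5.1 × 82 × 1/43 = 9.73 from the security fund, for a payoff of 50.73.

50.73 dollars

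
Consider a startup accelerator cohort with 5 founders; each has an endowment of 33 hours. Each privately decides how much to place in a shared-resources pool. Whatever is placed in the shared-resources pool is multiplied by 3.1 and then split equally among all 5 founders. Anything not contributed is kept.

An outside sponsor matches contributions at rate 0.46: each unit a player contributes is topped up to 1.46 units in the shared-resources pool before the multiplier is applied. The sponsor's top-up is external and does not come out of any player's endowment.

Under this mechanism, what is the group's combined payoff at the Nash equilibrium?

165.00 hours

With the mechanism, a contributed unit returns 3.1 × 1.46 / 5 = 0.9052 per unit of net cost — still below 1 — so contributing 0 remains dominant for every player.
Everyone keeps their endowment and the group total is 5 × 33 = 165.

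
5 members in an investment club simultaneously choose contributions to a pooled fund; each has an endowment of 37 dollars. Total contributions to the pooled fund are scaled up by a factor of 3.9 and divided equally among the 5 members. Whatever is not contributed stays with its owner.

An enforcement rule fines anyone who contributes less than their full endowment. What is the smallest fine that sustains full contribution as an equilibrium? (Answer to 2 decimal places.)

8.14 dollars

Given the others contribute fully, the best deviation is to contribute 0 (any partial contribution still incurs the fine and gives up units whose private return 0.7800 is below 1).
Deviating from 37 to 0 saves 37 dollars but forfeits the deviator's share of the drop in the pooled fund: 3.9/5 × 37 = 28.86.
So the deviation gain is 37 − 28.86 = 8.14, and the fine must be at least 8.14 dollars to wipe it out.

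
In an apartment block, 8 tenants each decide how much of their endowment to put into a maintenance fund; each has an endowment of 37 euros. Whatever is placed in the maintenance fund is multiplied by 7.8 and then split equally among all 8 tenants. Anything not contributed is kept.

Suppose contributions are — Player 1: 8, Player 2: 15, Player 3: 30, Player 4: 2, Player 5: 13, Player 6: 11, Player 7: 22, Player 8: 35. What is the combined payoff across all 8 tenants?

1220.80 euros

Total contributed: 8 + 15 + 30 + 2 + 13 + 11 + 22 + 35 = 136; total kept: 8 × 37 − 136 = 160.
The maintenance fund pays out 7.8 × 136 = 1060.80 in aggregate.
Group total = 160 + 1060.80 = 1220.80.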